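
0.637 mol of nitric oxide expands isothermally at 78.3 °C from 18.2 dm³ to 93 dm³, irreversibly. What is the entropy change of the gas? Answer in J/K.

Entropy is a state function, so ΔS_gas depends only on the end states.
For an isothermal ideal gas ΔS_gas = nR ln(V₂/V₁) = 0.637 × 8.314 × ln(93/18.2) = 8.64 J/K.

ΔS_gas = 8.64 J/K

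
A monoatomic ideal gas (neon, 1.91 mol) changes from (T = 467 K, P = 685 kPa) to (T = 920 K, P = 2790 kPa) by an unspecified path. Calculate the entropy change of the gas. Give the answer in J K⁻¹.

ΔS = 4.62 J/K

ΔS = nC_p ln(T₂/T₁) − nR ln(P₂/P₁), with C_p = 5R/2 = 20.79 J mol⁻¹ K⁻¹ for a monoatomic ideal gas.
ΔS = 1.91 × [20.79 × ln(920/467) − 8.314 × ln(2790/685)] = 4.62 J/K.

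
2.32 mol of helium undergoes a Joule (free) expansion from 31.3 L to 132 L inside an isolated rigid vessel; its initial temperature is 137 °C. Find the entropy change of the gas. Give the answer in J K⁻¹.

For an ideal gas in free expansion Q = 0 and W = 0, so T is unchanged.
Entropy is a state function; using a reversible isothermal path, ΔS_gas = nR ln(V₂/V₁) = 2.32 × 8.314 × ln(132/31.3) = 27.8 J/K.

ΔS_gas = 27.8 J/K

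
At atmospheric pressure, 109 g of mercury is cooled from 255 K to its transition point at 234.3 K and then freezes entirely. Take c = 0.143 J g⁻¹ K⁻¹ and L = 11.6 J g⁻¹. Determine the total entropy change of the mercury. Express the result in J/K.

Cooling step: ΔS₁ = m c ln(T_tr/T_i) = 109 × 0.143 × ln(234.3/255) = -1.32 J/K.
Phase change: ΔS₂ = −mL/T_tr = −109 × 11.6 / 234.3 = -5.397 J/K.
ΔS_total = (-1.32) + (-5.397) = -6.72 J/K.

ΔS = -6.72 J/K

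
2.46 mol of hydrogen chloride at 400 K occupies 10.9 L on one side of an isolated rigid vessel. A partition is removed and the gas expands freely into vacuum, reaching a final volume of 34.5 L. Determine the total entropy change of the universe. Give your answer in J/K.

ΔS_universe = 23.6 J/K

No heat is exchanged and no work is done, so the ideal-gas temperature stays constant.
Entropy is a state function; using a reversible isothermal path, ΔS_gas = nR ln(V₂/V₁) = 2.46 × 8.314 × ln(34.5/10.9) = 23.6 J/K.
The insulated surroundings exchange no heat, so ΔS_surr = 0 and ΔS_universe = ΔS_gas.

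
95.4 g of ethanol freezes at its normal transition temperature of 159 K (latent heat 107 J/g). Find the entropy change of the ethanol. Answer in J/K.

ΔS = -64.2 J/K

Heat released by the substance: Q = −mL = −95.4 × 107 = −10207.8 J.
At constant T, ΔS = Q_rev/T = −10207.8 / 159 = -64.2 J/K.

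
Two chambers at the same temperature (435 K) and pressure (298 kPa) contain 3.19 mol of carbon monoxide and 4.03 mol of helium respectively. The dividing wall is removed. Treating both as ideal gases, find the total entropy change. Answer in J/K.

Mole fractions: x_A = 3.19/7.22 = 0.442, x_B = 0.558.
ΔS_mix = −R(n_A ln x_A + n_B ln x_B) = −8.314 × (3.19 ln 0.442 + 4.03 ln 0.558) = 41.2 J/K.

ΔS_mix = 41.2 J/K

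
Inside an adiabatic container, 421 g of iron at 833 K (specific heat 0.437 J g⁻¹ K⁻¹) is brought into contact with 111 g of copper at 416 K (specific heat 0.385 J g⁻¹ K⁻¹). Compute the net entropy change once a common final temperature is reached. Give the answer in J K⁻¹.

ΔS_total = 7.2 J/K

Energy balance: T_f = (m₁c₁T₁ + m₂c₂T₂)/(m₁c₁ + m₂c₂) = 754.4 K.
ΔS₁ = m₁c₁ ln(T_f/T₁) = 183.977 × ln(754.4/833) = -18.24 J/K.
ΔS₂ = m₂c₂ ln(T_f/T₂) = 42.735 × ln(754.4/416) = 25.44 J/K.
ΔS_total = -18.24 + 25.44 = 7.2 J/K.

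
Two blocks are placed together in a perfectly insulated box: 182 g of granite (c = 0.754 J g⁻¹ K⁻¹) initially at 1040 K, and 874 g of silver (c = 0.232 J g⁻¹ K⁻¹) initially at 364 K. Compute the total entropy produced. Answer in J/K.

ΔS_total = 46.1 J/K

Energy balance: T_f = (m₁c₁T₁ + m₂c₂T₂)/(m₁c₁ + m₂c₂) = 636.84 K.
ΔS₁ = m₁c₁ ln(T_f/T₁) = 137.228 × ln(636.84/1040) = -67.3 J/K.
ΔS₂ = m₂c₂ ln(T_f/T₂) = 202.768 × ln(636.84/364) = 113.4 J/K.
ΔS_total = -67.3 + 113.4 = 46.1 J/K.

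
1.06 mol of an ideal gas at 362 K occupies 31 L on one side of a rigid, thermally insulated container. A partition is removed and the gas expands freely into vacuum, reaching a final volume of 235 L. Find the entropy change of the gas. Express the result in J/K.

ΔS_gas = 17.9 J/K

For an ideal gas in free expansion Q = 0 and W = 0, so T is unchanged.
Entropy is a state function; using a reversible isothermal path, ΔS_gas = nR ln(V₂/V₁) = 1.06 × 8.314 × ln(235/31) = 17.9 J/K.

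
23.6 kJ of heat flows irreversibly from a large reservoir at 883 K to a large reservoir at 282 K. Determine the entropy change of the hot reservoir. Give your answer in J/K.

The hot reservoir loses heat Q, so ΔS_hot = −Q/T_H = −23600/883 = -26.7 J/K.

ΔS_hot = -26.7 J/K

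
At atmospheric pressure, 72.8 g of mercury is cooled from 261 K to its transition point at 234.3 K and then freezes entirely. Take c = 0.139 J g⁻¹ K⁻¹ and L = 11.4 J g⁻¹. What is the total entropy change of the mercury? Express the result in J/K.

ΔS = -4.63 J/K

Cooling step: ΔS₁ = m c ln(T_tr/T_i) = 72.8 × 0.139 × ln(234.3/261) = -1.092 J/K.
Phase change: ΔS₂ = −mL/T_tr = −72.8 × 11.4 / 234.3 = -3.542 J/K.
ΔS_total = (-1.092) + (-3.542) = -4.63 J/K.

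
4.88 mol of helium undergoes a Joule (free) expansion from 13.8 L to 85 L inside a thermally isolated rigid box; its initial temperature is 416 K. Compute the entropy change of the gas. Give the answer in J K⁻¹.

No heat is exchanged and no work is done, so the ideal-gas temperature stays constant.
Entropy is a state function; using a reversible isothermal path, ΔS_gas = nR ln(V₂/V₁) = 4.88 × 8.314 × ln(85/13.8) = 73.8 J/K.

ΔS_gas = 73.8 J/K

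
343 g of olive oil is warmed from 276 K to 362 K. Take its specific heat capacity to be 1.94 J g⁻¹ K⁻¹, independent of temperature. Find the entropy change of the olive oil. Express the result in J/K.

ΔS = 180 J/K

ΔS = ∫dQ_rev/T = m c ln(T₂/T₁) = 343 × 1.94 × ln(362/276) = 180 J/K.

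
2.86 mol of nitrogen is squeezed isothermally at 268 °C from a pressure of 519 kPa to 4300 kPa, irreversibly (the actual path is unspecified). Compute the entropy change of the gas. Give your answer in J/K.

Entropy is a state function, so ΔS_gas depends only on the end states.
For an isothermal ideal gas ΔS_gas = nR ln(P₁/P₂) = 2.86 × 8.314 × ln(519/4300) = -50.3 J/K.

ΔS_gas = -50.3 J/K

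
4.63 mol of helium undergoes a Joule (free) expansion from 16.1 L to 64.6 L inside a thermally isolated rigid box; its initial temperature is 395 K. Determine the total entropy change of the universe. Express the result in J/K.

ΔS_universe = 53.5 J/K

No heat is exchanged and no work is done, so the ideal-gas temperature stays constant.
Entropy is a state function; using a reversible isothermal path, ΔS_gas = nR ln(V₂/V₁) = 4.63 × 8.314 × ln(64.6/16.1) = 53.5 J/K.
The insulated surroundings exchange no heat, so ΔS_surr = 0 and ΔS_universe = ΔS_gas.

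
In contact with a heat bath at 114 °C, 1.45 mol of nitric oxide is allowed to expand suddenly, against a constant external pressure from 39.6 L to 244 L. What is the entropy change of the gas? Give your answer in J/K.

ΔS_gas = 21.9 J/K

Entropy is a state function, so ΔS_gas depends only on the end states.
For an isothermal ideal gas ΔS_gas = nR ln(V₂/V₁) = 1.45 × 8.314 × ln(244/39.6) = 21.9 J/K.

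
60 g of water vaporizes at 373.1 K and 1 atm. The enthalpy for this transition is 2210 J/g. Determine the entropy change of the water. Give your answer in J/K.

ΔS = 355 J/K

Heat absorbed by the substance: Q = mL = 60 × 2210 = 132600 J.
At constant T, ΔS = Q_rev/T = 132600 / 373.1 = 355 J/K.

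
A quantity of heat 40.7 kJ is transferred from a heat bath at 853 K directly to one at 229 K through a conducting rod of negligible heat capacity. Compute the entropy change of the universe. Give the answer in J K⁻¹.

ΔS_total = 130 J/K

ΔS_hot = −Q/T_H = −40700/853 = -47.71 J/K and ΔS_cold = +Q/T_C = 40700/229 = 177.7 J/K.
ΔS_total = -47.71 + 177.7 = 130 J/K, positive as the second law requires.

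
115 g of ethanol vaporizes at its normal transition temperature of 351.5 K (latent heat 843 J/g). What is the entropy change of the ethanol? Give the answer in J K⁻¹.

Heat absorbed by the substance: Q = mL = 115 × 843 = 96945 J.
At constant T, ΔS = Q_rev/T = 96945 / 351.5 = 276 J/K.

ΔS = 276 J/K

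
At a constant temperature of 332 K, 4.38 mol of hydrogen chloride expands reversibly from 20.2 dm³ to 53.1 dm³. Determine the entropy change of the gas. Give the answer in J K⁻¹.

ΔS_gas = 35.2 J/K

For an isothermal ideal gas ΔS_gas = nR ln(V₂/V₁) = 4.38 × 8.314 × ln(53.1/20.2) = 35.2 J/K.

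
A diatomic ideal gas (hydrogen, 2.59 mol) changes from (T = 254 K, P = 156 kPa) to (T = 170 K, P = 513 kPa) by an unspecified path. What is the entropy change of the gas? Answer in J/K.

ΔS = nC_p ln(T₂/T₁) − nR ln(P₂/P₁), with C_p = 7R/2 = 29.1 J mol⁻¹ K⁻¹ for a diatomic ideal gas.
ΔS = 2.59 × [29.1 × ln(170/254) − 8.314 × ln(513/156)] = -55.9 J/K.

ΔS = -55.9 J/K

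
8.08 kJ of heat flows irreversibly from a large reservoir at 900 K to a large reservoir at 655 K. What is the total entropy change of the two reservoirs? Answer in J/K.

ΔS_total = 3.36 J/K

ΔS_hot = −Q/T_H = −8080/900 = -8.978 J/K and ΔS_cold = +Q/T_C = 8080/655 = 12.34 J/K.
ΔS_total = -8.978 + 12.34 = 3.36 J/K, positive as the second law requires.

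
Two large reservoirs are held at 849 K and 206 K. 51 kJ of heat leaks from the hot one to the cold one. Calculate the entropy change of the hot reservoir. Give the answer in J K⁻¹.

ΔS_hot = -60.1 J/K

The hot reservoir loses heat Q, so ΔS_hot = −Q/T_H = −51000/849 = -60.1 J/K.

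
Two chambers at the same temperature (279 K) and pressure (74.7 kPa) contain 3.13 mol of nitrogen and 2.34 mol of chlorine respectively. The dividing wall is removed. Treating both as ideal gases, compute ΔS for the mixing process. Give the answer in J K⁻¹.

Mole fractions: x_A = 3.13/5.47 = 0.572, x_B = 0.428.
ΔS_mix = −R(n_A ln x_A + n_B ln x_B) = −8.314 × (3.13 ln 0.572 + 2.34 ln 0.428) = 31 J/K.

ΔS_mix = 31 J/K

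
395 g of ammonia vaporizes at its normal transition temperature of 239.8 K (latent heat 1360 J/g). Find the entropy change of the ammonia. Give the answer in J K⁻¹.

Heat absorbed by the substance: Q = mL = 395 × 1360 = 537200 J.
At constant T, ΔS = Q_rev/T = 537200 / 239.8 = 2240 J/K.

ΔS = 2240 J/K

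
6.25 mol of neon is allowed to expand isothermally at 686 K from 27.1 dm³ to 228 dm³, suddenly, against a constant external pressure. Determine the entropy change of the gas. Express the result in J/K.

Entropy is a state function, so ΔS_gas depends only on the end states.
For an isothermal ideal gas ΔS_gas = nR ln(V₂/V₁) = 6.25 × 8.314 × ln(228/27.1) = 111 J/K.

ΔS_gas = 111 J/K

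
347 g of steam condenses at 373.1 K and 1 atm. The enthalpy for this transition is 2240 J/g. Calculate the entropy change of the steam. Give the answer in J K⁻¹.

Heat released by the substance: Q = −mL = −347 × 2240 = −777280 J.
At constant T, ΔS = Q_rev/T = −777280 / 373.1 = -2080 J/K.

ΔS = -2080 J/K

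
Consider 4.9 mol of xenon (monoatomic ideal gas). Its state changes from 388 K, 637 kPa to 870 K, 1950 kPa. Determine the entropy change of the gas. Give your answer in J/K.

ΔS = 36.7 J/K

ΔS = nC_p ln(T₂/T₁) − nR ln(P₂/P₁), with C_p = 5R/2 = 20.79 J mol⁻¹ K⁻¹ for a monoatomic ideal gas.
ΔS = 4.9 × [20.79 × ln(870/388) − 8.314 × ln(1950/637)] = 36.7 J/K.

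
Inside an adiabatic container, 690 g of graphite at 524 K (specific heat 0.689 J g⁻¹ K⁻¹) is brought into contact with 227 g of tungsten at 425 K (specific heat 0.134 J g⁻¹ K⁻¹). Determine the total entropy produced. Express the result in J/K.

ΔS_total = 0.59 J/K

Energy balance: T_f = (m₁c₁T₁ + m₂c₂T₂)/(m₁c₁ + m₂c₂) = 518.05 K.
ΔS₁ = m₁c₁ ln(T_f/T₁) = 475.41 × ln(518.05/524) = -5.432 J/K.
ΔS₂ = m₂c₂ ln(T_f/T₂) = 30.418 × ln(518.05/425) = 6.022 J/K.
ΔS_total = -5.432 + 6.022 = 0.59 J/K.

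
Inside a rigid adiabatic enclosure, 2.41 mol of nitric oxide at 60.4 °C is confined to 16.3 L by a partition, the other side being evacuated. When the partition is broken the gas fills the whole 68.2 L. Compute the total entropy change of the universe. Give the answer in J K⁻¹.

ΔS_universe = 28.7 J/K

For an ideal gas in free expansion Q = 0 and W = 0, so T is unchanged.
Entropy is a state function; using a reversible isothermal path, ΔS_gas = nR ln(V₂/V₁) = 2.41 × 8.314 × ln(68.2/16.3) = 28.7 J/K.
The insulated surroundings exchange no heat, so ΔS_surr = 0 and ΔS_universe = ΔS_gas.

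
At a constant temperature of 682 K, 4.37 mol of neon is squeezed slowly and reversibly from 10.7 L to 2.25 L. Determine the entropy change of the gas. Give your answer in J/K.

For an isothermal ideal gas ΔS_gas = nR ln(V₂/V₁) = 4.37 × 8.314 × ln(2.25/10.7) = -56.7 J/K.

ΔS_gas = -56.7 J/K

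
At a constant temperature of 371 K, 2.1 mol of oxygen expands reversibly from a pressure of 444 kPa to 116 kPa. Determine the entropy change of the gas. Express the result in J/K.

For an isothermal ideal gas ΔS_gas = nR ln(P₁/P₂) = 2.1 × 8.314 × ln(444/116) = 23.4 J/K.

ΔS_gas = 23.4 J/K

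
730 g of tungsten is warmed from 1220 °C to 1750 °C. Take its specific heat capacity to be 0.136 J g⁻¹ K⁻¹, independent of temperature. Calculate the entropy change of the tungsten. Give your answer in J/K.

ΔS = 30.2 J/K

In kelvin: T₁ = 1493.15 K, T₂ = 2023.15 K. ΔS = ∫dQ_rev/T = m c ln(T₂/T₁) = 730 × 0.136 × ln(2023.15/1493.15) = 30.2 J/K.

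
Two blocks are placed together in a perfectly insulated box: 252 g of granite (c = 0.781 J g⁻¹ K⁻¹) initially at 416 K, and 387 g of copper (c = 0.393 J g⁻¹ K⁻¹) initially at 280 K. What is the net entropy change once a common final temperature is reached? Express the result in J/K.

Energy balance: T_f = (m₁c₁T₁ + m₂c₂T₂)/(m₁c₁ + m₂c₂) = 356.72 K.
ΔS₁ = m₁c₁ ln(T_f/T₁) = 196.812 × ln(356.72/416) = -30.26 J/K.
ΔS₂ = m₂c₂ ln(T_f/T₂) = 152.091 × ln(356.72/280) = 36.83 J/K.
ΔS_total = -30.26 + 36.83 = 6.57 J/K.

ΔS_total = 6.57 J/K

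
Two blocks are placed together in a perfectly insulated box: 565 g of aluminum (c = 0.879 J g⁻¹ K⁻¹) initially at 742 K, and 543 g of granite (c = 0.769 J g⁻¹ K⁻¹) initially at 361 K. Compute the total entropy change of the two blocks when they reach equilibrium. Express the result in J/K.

Energy balance: T_f = (m₁c₁T₁ + m₂c₂T₂)/(m₁c₁ + m₂c₂) = 567.98 K.
ΔS₁ = m₁c₁ ln(T_f/T₁) = 496.635 × ln(567.98/742) = -132.7 J/K.
ΔS₂ = m₂c₂ ln(T_f/T₂) = 417.567 × ln(567.98/361) = 189.2 J/K.
ΔS_total = -132.7 + 189.2 = 56.5 J/K.

ΔS_total = 56.5 J/K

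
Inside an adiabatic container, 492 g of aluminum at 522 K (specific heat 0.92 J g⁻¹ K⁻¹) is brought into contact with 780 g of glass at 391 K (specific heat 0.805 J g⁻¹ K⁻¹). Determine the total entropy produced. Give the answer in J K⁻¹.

ΔS_total = 11.1 J/K

Energy balance: T_f = (m₁c₁T₁ + m₂c₂T₂)/(m₁c₁ + m₂c₂) = 445.88 K.
ΔS₁ = m₁c₁ ln(T_f/T₁) = 452.64 × ln(445.88/522) = -71.35 J/K.
ΔS₂ = m₂c₂ ln(T_f/T₂) = 627.9 × ln(445.88/391) = 82.46 J/K.
ΔS_total = -71.35 + 82.46 = 11.1 J/K.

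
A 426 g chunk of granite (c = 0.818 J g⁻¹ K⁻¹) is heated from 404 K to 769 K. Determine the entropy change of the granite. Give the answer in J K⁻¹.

ΔS = ∫dQ_rev/T = m c ln(T₂/T₁) = 426 × 0.818 × ln(769/404) = 224 J/K.

ΔS = 224 J/K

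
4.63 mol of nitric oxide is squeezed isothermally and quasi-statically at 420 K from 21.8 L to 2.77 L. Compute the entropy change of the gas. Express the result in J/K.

ΔS_gas = -79.4 J/K

For an isothermal ideal gas ΔS_gas = nR ln(V₂/V₁) = 4.63 × 8.314 × ln(2.77/21.8) = -79.4 J/K.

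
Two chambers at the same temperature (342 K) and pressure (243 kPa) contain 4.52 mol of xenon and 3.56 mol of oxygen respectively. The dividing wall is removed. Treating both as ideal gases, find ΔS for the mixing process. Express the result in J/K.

ΔS_mix = 46.1 J/K

Mole fractions: x_A = 4.52/8.08 = 0.559, x_B = 0.441.
ΔS_mix = −R(n_A ln x_A + n_B ln x_B) = −8.314 × (4.52 ln 0.559 + 3.56 ln 0.441) = 46.1 J/K.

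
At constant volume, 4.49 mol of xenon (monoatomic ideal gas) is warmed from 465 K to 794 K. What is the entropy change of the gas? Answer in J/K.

ΔS = 30 J/K

At constant volume, ΔS = nC_V ln(T₂/T₁) with C_V = 3R/2 = 12.47 J mol⁻¹ K⁻¹.
ΔS = 4.49 × 12.47 × ln(794/465) = 30 J/K.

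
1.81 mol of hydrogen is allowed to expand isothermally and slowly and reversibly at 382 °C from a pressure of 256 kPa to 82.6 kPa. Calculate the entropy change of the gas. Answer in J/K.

For an isothermal ideal gas ΔS_gas = nR ln(P₁/P₂) = 1.81 × 8.314 × ln(256/82.6) = 17 J/K.

ΔS_gas = 17 J/K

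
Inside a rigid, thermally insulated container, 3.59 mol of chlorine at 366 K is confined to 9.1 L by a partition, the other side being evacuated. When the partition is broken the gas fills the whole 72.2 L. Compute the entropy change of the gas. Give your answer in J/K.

ΔS_gas = 61.8 J/K

No heat is exchanged and no work is done, so the ideal-gas temperature stays constant.
Entropy is a state function; using a reversible isothermal path, ΔS_gas = nR ln(V₂/V₁) = 3.59 × 8.314 × ln(72.2/9.1) = 61.8 J/K.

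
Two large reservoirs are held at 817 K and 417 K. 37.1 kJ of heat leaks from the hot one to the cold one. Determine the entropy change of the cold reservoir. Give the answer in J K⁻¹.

ΔS_cold = 89 J/K

The cold reservoir gains heat Q, so ΔS_cold = +Q/T_C = 37100/417 = 89 J/K.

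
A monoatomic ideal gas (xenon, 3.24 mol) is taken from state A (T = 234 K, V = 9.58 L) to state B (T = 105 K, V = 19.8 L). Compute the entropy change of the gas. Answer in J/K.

ΔS = -12.8 J/K

Entropy is a state function: ΔS = nC_V ln(T₂/T₁) + nR ln(V₂/V₁), with C_V = 3R/2 = 12.47 J mol⁻¹ K⁻¹ for a monoatomic ideal gas.
ΔS = 3.24 × [12.47 × ln(105/234) + 8.314 × ln(19.8/9.58)] = -12.8 J/K.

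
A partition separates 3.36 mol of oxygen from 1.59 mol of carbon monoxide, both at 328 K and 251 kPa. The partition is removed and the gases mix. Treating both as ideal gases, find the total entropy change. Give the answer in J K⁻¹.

Mole fractions: x_A = 3.36/4.95 = 0.679, x_B = 0.321.
ΔS_mix = −R(n_A ln x_A + n_B ln x_B) = −8.314 × (3.36 ln 0.679 + 1.59 ln 0.321) = 25.8 J/K.

ΔS_mix = 25.8 J/K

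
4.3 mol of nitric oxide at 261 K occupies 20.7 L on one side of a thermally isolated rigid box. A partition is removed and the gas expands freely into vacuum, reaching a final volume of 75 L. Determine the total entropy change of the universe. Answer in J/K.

ΔS_universe = 46 J/K

For an ideal gas in free expansion Q = 0 and W = 0, so T is unchanged.
Entropy is a state function; using a reversible isothermal path, ΔS_gas = nR ln(V₂/V₁) = 4.3 × 8.314 × ln(75/20.7) = 46 J/K.
The insulated surroundings exchange no heat, so ΔS_surr = 0 and ΔS_universe = ΔS_gas.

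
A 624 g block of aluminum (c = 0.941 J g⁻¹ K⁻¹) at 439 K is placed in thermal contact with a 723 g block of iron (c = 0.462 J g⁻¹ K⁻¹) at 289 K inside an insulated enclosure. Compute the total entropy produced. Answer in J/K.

ΔS_total = 17.8 J/K

Energy balance: T_f = (m₁c₁T₁ + m₂c₂T₂)/(m₁c₁ + m₂c₂) = 384.61 K.
ΔS₁ = m₁c₁ ln(T_f/T₁) = 587.184 × ln(384.61/439) = -77.67 J/K.
ΔS₂ = m₂c₂ ln(T_f/T₂) = 334.026 × ln(384.61/289) = 95.47 J/K.
ΔS_total = -77.67 + 95.47 = 17.8 J/K.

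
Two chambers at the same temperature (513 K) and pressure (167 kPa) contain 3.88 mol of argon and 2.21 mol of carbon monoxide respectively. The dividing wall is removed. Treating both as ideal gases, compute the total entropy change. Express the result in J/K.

ΔS_mix = 33.2 J/K

Mole fractions: x_A = 3.88/6.09 = 0.637, x_B = 0.363.
ΔS_mix = −R(n_A ln x_A + n_B ln x_B) = −8.314 × (3.88 ln 0.637 + 2.21 ln 0.363) = 33.2 J/K.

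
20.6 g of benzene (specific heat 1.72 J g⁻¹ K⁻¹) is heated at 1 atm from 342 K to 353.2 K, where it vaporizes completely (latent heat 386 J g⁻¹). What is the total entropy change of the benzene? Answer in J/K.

Warming step: ΔS₁ = m c ln(T_tr/T_i) = 20.6 × 1.72 × ln(353.2/342) = 1.142 J/K.
Phase change: ΔS₂ = +mL/T_tr = 20.6 × 386 / 353.2 = 22.51 J/K.
ΔS_total = (1.142) + (22.51) = 23.7 J/K.

ΔS = 23.7 J/K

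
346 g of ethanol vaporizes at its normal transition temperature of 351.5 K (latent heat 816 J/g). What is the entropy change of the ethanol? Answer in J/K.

Heat absorbed by the substance: Q = mL = 346 × 816 = 282336 J.
At constant T, ΔS = Q_rev/T = 282336 / 351.5 = 803 J/K.

ΔS = 803 J/K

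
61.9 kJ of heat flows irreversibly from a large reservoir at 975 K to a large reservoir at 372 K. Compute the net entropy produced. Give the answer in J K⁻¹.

ΔS_hot = −Q/T_H = −61900/975 = -63.49 J/K and ΔS_cold = +Q/T_C = 61900/372 = 166.4 J/K.
ΔS_total = -63.49 + 166.4 = 103 J/K, positive as the second law requires.

ΔS_total = 103 J/K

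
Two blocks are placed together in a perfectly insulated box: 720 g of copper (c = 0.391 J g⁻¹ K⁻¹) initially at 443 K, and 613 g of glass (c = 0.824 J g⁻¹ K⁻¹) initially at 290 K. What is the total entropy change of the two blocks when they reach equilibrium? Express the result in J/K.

Energy balance: T_f = (m₁c₁T₁ + m₂c₂T₂)/(m₁c₁ + m₂c₂) = 344.76 K.
ΔS₁ = m₁c₁ ln(T_f/T₁) = 281.52 × ln(344.76/443) = -70.59 J/K.
ΔS₂ = m₂c₂ ln(T_f/T₂) = 505.112 × ln(344.76/290) = 87.36 J/K.
ΔS_total = -70.59 + 87.36 = 16.8 J/K.

ΔS_total = 16.8 J/K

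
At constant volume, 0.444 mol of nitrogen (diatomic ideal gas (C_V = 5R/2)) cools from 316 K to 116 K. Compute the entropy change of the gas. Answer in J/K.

ΔS = -9.25 J/K

At constant volume, ΔS = nC_V ln(T₂/T₁) with C_V = 5R/2 = 20.79 J mol⁻¹ K⁻¹.
ΔS = 0.444 × 20.79 × ln(116/316) = -9.25 J/K.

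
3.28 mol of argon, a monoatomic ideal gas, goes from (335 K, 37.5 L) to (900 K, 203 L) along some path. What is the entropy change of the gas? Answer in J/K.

ΔS = 86.5 J/K

Entropy is a state function: ΔS = nC_V ln(T₂/T₁) + nR ln(V₂/V₁), with C_V = 3R/2 = 12.47 J mol⁻¹ K⁻¹ for a monoatomic ideal gas.
ΔS = 3.28 × [12.47 × ln(900/335) + 8.314 × ln(203/37.5)] = 86.5 J/K.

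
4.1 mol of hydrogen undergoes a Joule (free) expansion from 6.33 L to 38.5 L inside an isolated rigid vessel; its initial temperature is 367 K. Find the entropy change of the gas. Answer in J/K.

For an ideal gas in free expansion Q = 0 and W = 0, so T is unchanged.
Entropy is a state function; using a reversible isothermal path, ΔS_gas = nR ln(V₂/V₁) = 4.1 × 8.314 × ln(38.5/6.33) = 61.5 J/K.

ΔS_gas = 61.5 J/K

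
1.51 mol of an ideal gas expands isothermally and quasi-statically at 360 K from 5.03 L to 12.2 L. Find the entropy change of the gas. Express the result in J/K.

ΔS_gas = 11.1 J/K

For an isothermal ideal gas ΔS_gas = nR ln(V₂/V₁) = 1.51 × 8.314 × ln(12.2/5.03) = 11.1 J/K.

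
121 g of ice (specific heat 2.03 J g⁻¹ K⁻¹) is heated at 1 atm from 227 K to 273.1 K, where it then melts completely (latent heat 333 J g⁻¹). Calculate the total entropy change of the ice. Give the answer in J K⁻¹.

ΔS = 193 J/K

Warming step: ΔS₁ = m c ln(T_tr/T_i) = 121 × 2.03 × ln(273.1/227) = 45.41 J/K.
Phase change: ΔS₂ = +mL/T_tr = 121 × 333 / 273.1 = 147.5 J/K.
ΔS_total = (45.41) + (147.5) = 193 J/K.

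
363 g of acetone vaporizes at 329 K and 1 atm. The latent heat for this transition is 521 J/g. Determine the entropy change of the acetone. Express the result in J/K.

ΔS = 575 J/K

Heat absorbed by the substance: Q = mL = 363 × 521 = 189123 J.
At constant T, ΔS = Q_rev/T = 189123 / 329 = 575 J/K.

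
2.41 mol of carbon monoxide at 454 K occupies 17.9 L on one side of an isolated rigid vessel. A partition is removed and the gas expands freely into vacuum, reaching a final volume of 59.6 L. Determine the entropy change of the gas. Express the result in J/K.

No heat is exchanged and no work is done, so the ideal-gas temperature stays constant.
Entropy is a state function; using a reversible isothermal path, ΔS_gas = nR ln(V₂/V₁) = 2.41 × 8.314 × ln(59.6/17.9) = 24.1 J/K.

ΔS_gas = 24.1 J/K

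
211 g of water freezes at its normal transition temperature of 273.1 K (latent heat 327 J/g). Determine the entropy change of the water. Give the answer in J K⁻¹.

Heat released by the substance: Q = −mL = −211 × 327 = −68997 J.
At constant T, ΔS = Q_rev/T = −68997 / 273.1 = -253 J/K.

ΔS = -253 J/K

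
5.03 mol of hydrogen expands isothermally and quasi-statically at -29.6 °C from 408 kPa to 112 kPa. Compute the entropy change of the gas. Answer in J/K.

ΔS_gas = 54.1 J/K

For an isothermal ideal gas ΔS_gas = nR ln(P₁/P₂) = 5.03 × 8.314 × ln(408/112) = 54.1 J/K.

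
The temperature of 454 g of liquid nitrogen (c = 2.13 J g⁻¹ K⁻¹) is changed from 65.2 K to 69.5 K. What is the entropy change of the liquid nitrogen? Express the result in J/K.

ΔS = 61.8 J/K

ΔS = ∫dQ_rev/T = m c ln(T₂/T₁) = 454 × 2.13 × ln(69.5/65.2) = 61.8 J/K.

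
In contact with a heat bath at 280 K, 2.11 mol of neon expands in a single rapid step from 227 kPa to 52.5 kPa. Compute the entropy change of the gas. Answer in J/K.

ΔS_gas = 25.7 J/K

Entropy is a state function, so ΔS_gas depends only on the end states.
For an isothermal ideal gas ΔS_gas = nR ln(P₁/P₂) = 2.11 × 8.314 × ln(227/52.5) = 25.7 J/K.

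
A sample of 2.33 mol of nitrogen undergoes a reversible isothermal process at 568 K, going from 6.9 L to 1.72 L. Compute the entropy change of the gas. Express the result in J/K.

ΔS_gas = -26.9 J/K

For an isothermal ideal gas ΔS_gas = nR ln(V₂/V₁) = 2.33 × 8.314 × ln(1.72/6.9) = -26.9 J/K.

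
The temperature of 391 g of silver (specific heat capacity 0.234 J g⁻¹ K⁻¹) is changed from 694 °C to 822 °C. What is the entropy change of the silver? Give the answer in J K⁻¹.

ΔS = 11.4 J/K

In kelvin: T₁ = 967.15 K, T₂ = 1095.15 K. ΔS = ∫dQ_rev/T = m c ln(T₂/T₁) = 391 × 0.234 × ln(1095.15/967.15) = 11.4 J/K.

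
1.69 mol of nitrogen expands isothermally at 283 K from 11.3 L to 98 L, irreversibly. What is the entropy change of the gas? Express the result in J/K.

ΔS_gas = 30.4 J/K

Entropy is a state function, so ΔS_gas depends only on the end states.
For an isothermal ideal gas ΔS_gas = nR ln(V₂/V₁) = 1.69 × 8.314 × ln(98/11.3) = 30.4 J/K.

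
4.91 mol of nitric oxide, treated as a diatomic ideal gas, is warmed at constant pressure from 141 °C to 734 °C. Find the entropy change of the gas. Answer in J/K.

ΔS = 127 J/K

In kelvin: T₁ = 414.15 K, T₂ = 1007.15 K. At constant pressure, ΔS = nC_p ln(T₂/T₁) with C_p = 7R/2 = 29.1 J mol⁻¹ K⁻¹.
ΔS = 4.91 × 29.1 × ln(1007.15/414.15) = 127 J/K.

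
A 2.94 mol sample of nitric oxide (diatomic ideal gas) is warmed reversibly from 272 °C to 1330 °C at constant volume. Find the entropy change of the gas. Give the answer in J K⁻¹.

In kelvin: T₁ = 545.15 K, T₂ = 1603.15 K. At constant volume, ΔS = nC_V ln(T₂/T₁) with C_V = 5R/2 = 20.79 J mol⁻¹ K⁻¹.
ΔS = 2.94 × 20.79 × ln(1603.15/545.15) = 65.9 J/K.

ΔS = 65.9 J/K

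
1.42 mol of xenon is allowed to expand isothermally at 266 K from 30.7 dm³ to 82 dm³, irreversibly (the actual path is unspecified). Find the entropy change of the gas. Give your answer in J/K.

Entropy is a state function, so ΔS_gas depends only on the end states.
For an isothermal ideal gas ΔS_gas = nR ln(V₂/V₁) = 1.42 × 8.314 × ln(82/30.7) = 11.6 J/K.

ΔS_gas = 11.6 J/K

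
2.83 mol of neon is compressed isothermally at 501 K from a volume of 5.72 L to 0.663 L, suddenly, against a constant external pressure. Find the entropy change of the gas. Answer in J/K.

Entropy is a state function, so ΔS_gas depends only on the end states.
For an isothermal ideal gas ΔS_gas = nR ln(V₂/V₁) = 2.83 × 8.314 × ln(0.663/5.72) = -50.7 J/K.

ΔS_gas = -50.7 J/K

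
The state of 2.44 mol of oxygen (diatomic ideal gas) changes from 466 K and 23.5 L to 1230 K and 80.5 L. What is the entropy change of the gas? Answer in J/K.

Entropy is a state function: ΔS = nC_V ln(T₂/T₁) + nR ln(V₂/V₁), with C_V = 5R/2 = 20.79 J mol⁻¹ K⁻¹ for a diatomic ideal gas.
ΔS = 2.44 × [20.79 × ln(1230/466) + 8.314 × ln(80.5/23.5)] = 74.2 J/K.

ΔS = 74.2 J/K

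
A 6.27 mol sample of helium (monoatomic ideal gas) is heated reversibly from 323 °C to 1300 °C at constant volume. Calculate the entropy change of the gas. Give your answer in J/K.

ΔS = 75.9 J/K

In kelvin: T₁ = 596.15 K, T₂ = 1573.15 K. At constant volume, ΔS = nC_V ln(T₂/T₁) with C_V = 3R/2 = 12.47 J mol⁻¹ K⁻¹.
ΔS = 6.27 × 12.47 × ln(1573.15/596.15) = 75.9 J/K.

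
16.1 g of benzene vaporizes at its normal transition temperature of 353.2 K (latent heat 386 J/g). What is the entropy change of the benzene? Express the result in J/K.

ΔS = 17.6 J/K

Heat absorbed by the substance: Q = mL = 16.1 × 386 = 6214.6 J.
At constant T, ΔS = Q_rev/T = 6214.6 / 353.2 = 17.6 J/K.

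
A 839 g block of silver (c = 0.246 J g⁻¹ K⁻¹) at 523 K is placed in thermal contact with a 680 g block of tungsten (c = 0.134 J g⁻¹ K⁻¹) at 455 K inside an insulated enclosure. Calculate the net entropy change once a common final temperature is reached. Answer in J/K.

Energy balance: T_f = (m₁c₁T₁ + m₂c₂T₂)/(m₁c₁ + m₂c₂) = 502.17 K.
ΔS₁ = m₁c₁ ln(T_f/T₁) = 206.394 × ln(502.17/523) = -8.387 J/K.
ΔS₂ = m₂c₂ ln(T_f/T₂) = 91.12 × ln(502.17/455) = 8.989 J/K.
ΔS_total = -8.387 + 8.989 = 0.602 J/K.

ΔS_total = 0.602 J/K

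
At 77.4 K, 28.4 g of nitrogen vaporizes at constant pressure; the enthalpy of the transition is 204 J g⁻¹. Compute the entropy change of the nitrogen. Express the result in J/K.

Heat absorbed by the substance: Q = mL = 28.4 × 204 = 5793.6 J.
At constant T, ΔS = Q_rev/T = 5793.6 / 77.4 = 74.9 J/K.

ΔS = 74.9 J/K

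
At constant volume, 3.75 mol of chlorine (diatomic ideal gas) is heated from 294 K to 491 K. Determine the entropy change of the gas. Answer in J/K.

ΔS = 40 J/K

At constant volume, ΔS = nC_V ln(T₂/T₁) with C_V = 5R/2 = 20.79 J mol⁻¹ K⁻¹.
ΔS = 3.75 × 20.79 × ln(491/294) = 40 J/K.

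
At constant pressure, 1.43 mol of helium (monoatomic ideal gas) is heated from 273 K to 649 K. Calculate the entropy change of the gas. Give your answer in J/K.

At constant pressure, ΔS = nC_p ln(T₂/T₁) with C_p = 5R/2 = 20.79 J mol⁻¹ K⁻¹.
ΔS = 1.43 × 20.79 × ln(649/273) = 25.7 J/K.

ΔS = 25.7 J/K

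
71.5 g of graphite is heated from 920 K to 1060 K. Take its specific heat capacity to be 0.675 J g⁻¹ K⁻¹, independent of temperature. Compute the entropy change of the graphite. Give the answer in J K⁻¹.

ΔS = ∫dQ_rev/T = m c ln(T₂/T₁) = 71.5 × 0.675 × ln(1060/920) = 6.84 J/K.

ΔS = 6.84 J/K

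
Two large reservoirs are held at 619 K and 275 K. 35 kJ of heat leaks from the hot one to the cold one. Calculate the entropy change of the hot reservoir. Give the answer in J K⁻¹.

The hot reservoir loses heat Q, so ΔS_hot = −Q/T_H = −35000/619 = -56.5 J/K.

ΔS_hot = -56.5 J/K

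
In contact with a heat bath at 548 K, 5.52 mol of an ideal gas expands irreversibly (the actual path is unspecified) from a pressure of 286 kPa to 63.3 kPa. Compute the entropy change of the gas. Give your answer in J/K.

Entropy is a state function, so ΔS_gas depends only on the end states.
For an isothermal ideal gas ΔS_gas = nR ln(P₁/P₂) = 5.52 × 8.314 × ln(286/63.3) = 69.2 J/K.

ΔS_gas = 69.2 J/K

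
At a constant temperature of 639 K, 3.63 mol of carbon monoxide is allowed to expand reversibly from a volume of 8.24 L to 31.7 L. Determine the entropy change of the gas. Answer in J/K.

ΔS_gas = 40.7 J/K

For an isothermal ideal gas ΔS_gas = nR ln(V₂/V₁) = 3.63 × 8.314 × ln(31.7/8.24) = 40.7 J/K.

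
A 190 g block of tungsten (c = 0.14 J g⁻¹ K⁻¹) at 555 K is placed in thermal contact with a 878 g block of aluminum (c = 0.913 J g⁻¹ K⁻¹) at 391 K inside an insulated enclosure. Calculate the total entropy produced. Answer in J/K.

ΔS_total = 1.77 J/K

Energy balance: T_f = (m₁c₁T₁ + m₂c₂T₂)/(m₁c₁ + m₂c₂) = 396.27 K.
ΔS₁ = m₁c₁ ln(T_f/T₁) = 26.6 × ln(396.27/555) = -8.961 J/K.
ΔS₂ = m₂c₂ ln(T_f/T₂) = 801.614 × ln(396.27/391) = 10.73 J/K.
ΔS_total = -8.961 + 10.73 = 1.77 J/K.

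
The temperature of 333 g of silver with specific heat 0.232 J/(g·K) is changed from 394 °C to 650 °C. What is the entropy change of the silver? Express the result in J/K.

ΔS = 25.1 J/K

In kelvin: T₁ = 667.15 K, T₂ = 923.15 K. ΔS = ∫dQ_rev/T = m c ln(T₂/T₁) = 333 × 0.232 × ln(923.15/667.15) = 25.1 J/K.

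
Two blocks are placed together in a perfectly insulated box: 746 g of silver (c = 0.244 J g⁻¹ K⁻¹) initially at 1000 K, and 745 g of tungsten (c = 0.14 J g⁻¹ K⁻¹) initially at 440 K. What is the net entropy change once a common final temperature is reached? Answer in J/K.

ΔS_total = 20.3 J/K

Energy balance: T_f = (m₁c₁T₁ + m₂c₂T₂)/(m₁c₁ + m₂c₂) = 796.01 K.
ΔS₁ = m₁c₁ ln(T_f/T₁) = 182.024 × ln(796.01/1000) = -41.53 J/K.
ΔS₂ = m₂c₂ ln(T_f/T₂) = 104.3 × ln(796.01/440) = 61.83 J/K.
ΔS_total = -41.53 + 61.83 = 20.3 J/K.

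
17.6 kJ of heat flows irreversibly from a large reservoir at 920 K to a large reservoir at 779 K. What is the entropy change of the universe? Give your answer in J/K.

ΔS_total = 3.46 J/K

ΔS_hot = −Q/T_H = −17600/920 = -19.13 J/K and ΔS_cold = +Q/T_C = 17600/779 = 22.59 J/K.
ΔS_total = -19.13 + 22.59 = 3.46 J/K, positive as the second law requires.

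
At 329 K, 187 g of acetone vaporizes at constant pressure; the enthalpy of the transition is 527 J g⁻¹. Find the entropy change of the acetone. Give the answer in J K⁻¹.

Heat absorbed by the substance: Q = mL = 187 × 527 = 98549 J.
At constant T, ΔS = Q_rev/T = 98549 / 329 = 300 J/K.

ΔS = 300 J/K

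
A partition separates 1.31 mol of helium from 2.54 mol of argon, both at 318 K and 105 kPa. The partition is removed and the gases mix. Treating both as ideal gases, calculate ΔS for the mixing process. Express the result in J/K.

Mole fractions: x_A = 1.31/3.85 = 0.34, x_B = 0.66.
ΔS_mix = −R(n_A ln x_A + n_B ln x_B) = −8.314 × (1.31 ln 0.34 + 2.54 ln 0.66) = 20.5 J/K.

ΔS_mix = 20.5 J/K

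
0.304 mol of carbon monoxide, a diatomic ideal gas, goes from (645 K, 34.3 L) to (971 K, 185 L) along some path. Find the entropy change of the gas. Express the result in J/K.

ΔS = 6.84 J/K

Entropy is a state function: ΔS = nC_V ln(T₂/T₁) + nR ln(V₂/V₁), with C_V = 5R/2 = 20.79 J mol⁻¹ K⁻¹ for a diatomic ideal gas.
ΔS = 0.304 × [20.79 × ln(971/645) + 8.314 × ln(185/34.3)] = 6.84 J/K.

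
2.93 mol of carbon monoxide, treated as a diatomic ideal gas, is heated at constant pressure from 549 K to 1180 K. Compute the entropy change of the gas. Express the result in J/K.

At constant pressure, ΔS = nC_p ln(T₂/T₁) with C_p = 7R/2 = 29.1 J mol⁻¹ K⁻¹.
ΔS = 2.93 × 29.1 × ln(1180/549) = 65.2 J/K.

ΔS = 65.2 J/K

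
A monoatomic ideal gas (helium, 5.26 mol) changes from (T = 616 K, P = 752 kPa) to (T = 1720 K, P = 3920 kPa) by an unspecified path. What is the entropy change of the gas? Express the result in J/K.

ΔS = 40.1 J/K

ΔS = nC_p ln(T₂/T₁) − nR ln(P₂/P₁), with C_p = 5R/2 = 20.79 J mol⁻¹ K⁻¹ for a monoatomic ideal gas.
ΔS = 5.26 × [20.79 × ln(1720/616) − 8.314 × ln(3920/752)] = 40.1 J/K.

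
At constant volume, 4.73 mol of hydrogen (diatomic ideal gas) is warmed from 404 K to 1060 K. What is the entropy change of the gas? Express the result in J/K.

At constant volume, ΔS = nC_V ln(T₂/T₁) with C_V = 5R/2 = 20.79 J mol⁻¹ K⁻¹.
ΔS = 4.73 × 20.79 × ln(1060/404) = 94.8 J/K.

ΔS = 94.8 J/K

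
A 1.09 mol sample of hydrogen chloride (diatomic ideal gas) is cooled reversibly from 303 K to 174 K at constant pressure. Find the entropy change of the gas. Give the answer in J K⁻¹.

ΔS = -17.6 J/K

At constant pressure, ΔS = nC_p ln(T₂/T₁) with C_p = 7R/2 = 29.1 J mol⁻¹ K⁻¹.
ΔS = 1.09 × 29.1 × ln(174/303) = -17.6 J/K.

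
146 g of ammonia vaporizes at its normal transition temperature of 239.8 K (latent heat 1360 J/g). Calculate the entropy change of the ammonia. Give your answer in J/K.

Heat absorbed by the substance: Q = mL = 146 × 1360 = 198560 J.
At constant T, ΔS = Q_rev/T = 198560 / 239.8 = 828 J/K.

ΔS = 828 J/K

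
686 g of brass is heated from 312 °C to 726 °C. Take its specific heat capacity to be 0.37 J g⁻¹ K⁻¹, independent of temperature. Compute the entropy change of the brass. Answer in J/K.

ΔS = 136 J/K

In kelvin: T₁ = 585.15 K, T₂ = 999.15 K. ΔS = ∫dQ_rev/T = m c ln(T₂/T₁) = 686 × 0.37 × ln(999.15/585.15) = 136 J/K.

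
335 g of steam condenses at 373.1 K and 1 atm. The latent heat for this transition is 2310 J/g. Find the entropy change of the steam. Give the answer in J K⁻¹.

Heat released by the substance: Q = −mL = −335 × 2310 = −773850 J.
At constant T, ΔS = Q_rev/T = −773850 / 373.1 = -2070 J/K.

ΔS = -2070 J/K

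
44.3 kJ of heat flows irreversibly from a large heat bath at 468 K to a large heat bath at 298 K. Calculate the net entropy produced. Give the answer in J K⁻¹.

ΔS_hot = −Q/T_H = −44300/468 = -94.66 J/K and ΔS_cold = +Q/T_C = 44300/298 = 148.7 J/K.
ΔS_total = -94.66 + 148.7 = 54 J/K, positive as the second law requires.

ΔS_total = 54 J/K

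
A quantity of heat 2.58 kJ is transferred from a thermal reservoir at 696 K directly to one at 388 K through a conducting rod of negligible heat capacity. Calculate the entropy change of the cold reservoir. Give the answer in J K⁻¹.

ΔS_cold = 6.65 J/K

The cold reservoir gains heat Q, so ΔS_cold = +Q/T_C = 2580/388 = 6.65 J/K.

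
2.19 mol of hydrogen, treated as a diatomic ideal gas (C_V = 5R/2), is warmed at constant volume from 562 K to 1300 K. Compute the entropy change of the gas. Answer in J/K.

ΔS = 38.2 J/K

At constant volume, ΔS = nC_V ln(T₂/T₁) with C_V = 5R/2 = 20.79 J mol⁻¹ K⁻¹.
ΔS = 2.19 × 20.79 × ln(1300/562) = 38.2 J/K.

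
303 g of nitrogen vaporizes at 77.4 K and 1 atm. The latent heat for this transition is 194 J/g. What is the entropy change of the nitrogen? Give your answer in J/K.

Heat absorbed by the substance: Q = mL = 303 × 194 = 58782 J.
At constant T, ΔS = Q_rev/T = 58782 / 77.4 = 759 J/K.

ΔS = 759 J/K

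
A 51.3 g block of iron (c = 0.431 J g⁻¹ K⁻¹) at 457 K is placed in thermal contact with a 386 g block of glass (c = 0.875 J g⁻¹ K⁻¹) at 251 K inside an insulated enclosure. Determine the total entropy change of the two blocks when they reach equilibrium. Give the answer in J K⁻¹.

Energy balance: T_f = (m₁c₁T₁ + m₂c₂T₂)/(m₁c₁ + m₂c₂) = 263.66 K.
ΔS₁ = m₁c₁ ln(T_f/T₁) = 22.1103 × ln(263.66/457) = -12.1614 J/K.
ΔS₂ = m₂c₂ ln(T_f/T₂) = 337.75 × ln(263.66/251) = 16.6159 J/K.
ΔS_total = -12.1614 + 16.6159 = 4.45 J/K.

ΔS_total = 4.45 J/K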